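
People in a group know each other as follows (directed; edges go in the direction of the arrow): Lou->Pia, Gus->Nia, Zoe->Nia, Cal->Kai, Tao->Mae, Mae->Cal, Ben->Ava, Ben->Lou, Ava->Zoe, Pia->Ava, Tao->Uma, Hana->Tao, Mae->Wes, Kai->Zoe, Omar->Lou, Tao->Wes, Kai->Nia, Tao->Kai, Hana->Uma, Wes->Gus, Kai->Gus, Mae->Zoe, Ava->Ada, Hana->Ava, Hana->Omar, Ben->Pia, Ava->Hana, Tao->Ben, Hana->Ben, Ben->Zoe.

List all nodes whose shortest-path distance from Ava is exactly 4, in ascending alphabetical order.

Cal, Gus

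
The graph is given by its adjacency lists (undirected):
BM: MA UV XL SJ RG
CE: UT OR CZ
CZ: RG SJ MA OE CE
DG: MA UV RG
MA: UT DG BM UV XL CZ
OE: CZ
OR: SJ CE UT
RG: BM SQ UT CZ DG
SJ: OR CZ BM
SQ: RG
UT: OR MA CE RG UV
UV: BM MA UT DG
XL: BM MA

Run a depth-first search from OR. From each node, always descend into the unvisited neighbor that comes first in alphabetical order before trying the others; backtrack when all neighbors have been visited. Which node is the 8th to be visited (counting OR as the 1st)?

Visit OR
OR → CE
CE → CZ
CZ → MA
MA → BM
BM → RG
RG → DG
DG → UV
UV → UT
RG → SQ
BM → SJ
BM → XL
CZ → OE

Visit order: OR, CE, CZ, MA, BM, RG, DG, UV, UT, SQ, SJ, XL, OE

UV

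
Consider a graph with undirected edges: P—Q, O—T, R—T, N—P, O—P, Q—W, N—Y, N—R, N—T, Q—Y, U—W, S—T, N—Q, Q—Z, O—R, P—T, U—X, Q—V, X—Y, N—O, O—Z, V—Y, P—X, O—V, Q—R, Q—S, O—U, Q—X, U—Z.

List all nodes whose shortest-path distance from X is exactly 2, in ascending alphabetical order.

Level 0: X
Level 1: P, Q, U, Y
Level 2: N, O, R, S, T, V, W, Z

N, O, R, S, T, V, W, Z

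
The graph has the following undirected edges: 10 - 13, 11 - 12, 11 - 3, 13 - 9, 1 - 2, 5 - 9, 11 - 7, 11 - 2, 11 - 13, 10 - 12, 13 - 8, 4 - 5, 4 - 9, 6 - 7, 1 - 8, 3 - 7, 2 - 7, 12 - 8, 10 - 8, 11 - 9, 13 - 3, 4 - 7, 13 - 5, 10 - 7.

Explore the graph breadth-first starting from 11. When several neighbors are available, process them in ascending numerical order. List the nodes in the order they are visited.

Visit 11; enqueue 2, 3, 7, 9, 12, 13 → queue [2, 3, 7, 9, 12, 13]
Visit 2; enqueue 1 → queue [3, 7, 9, 12, 13, 1]
Visit 3 → queue [7, 9, 12, 13, 1]
Visit 7; enqueue 4, 6, 10 → queue [9, 12, 13, 1, 4, 6, 10]
Visit 9; enqueue 5 → queue [12, 13, 1, 4, 6, 10, 5]
Visit 12; enqueue 8 → queue [13, 1, 4, 6, 10, 5, 8]
Visit 13 → queue [1, 4, 6, 10, 5, 8]
Visit 1 → queue [4, 6, 10, 5, 8]
Visit 4 → queue [6, 10, 5, 8]
Visit 6 → queue [10, 5, 8]
Visit 10 → queue [5, 8]
Visit 5 → queue [8]
Visit 8 → queue []

11, 2, 3, 7, 9, 12, 13, 1, 4, 6, 10, 5, 8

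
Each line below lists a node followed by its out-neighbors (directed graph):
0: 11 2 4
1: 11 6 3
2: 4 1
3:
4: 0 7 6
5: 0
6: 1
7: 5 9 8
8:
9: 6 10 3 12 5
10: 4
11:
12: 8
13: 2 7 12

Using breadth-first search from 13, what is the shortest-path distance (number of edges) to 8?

Level 0: 13
Level 1: 2, 7, 12
Level 2: 1, 4, 5, 8, 9
Level 3: 0, 3, 6, 10, 11
8 first appears at level 2.

2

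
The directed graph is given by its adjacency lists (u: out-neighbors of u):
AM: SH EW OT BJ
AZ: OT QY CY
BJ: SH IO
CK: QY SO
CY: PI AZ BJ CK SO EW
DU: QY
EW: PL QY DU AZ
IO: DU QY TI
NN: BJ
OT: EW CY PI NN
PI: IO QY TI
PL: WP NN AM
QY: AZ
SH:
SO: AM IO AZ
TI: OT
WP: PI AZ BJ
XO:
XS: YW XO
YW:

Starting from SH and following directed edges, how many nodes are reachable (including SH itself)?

1

BFS from SH visits: SH
Reachable nodes: 1 of 20 total.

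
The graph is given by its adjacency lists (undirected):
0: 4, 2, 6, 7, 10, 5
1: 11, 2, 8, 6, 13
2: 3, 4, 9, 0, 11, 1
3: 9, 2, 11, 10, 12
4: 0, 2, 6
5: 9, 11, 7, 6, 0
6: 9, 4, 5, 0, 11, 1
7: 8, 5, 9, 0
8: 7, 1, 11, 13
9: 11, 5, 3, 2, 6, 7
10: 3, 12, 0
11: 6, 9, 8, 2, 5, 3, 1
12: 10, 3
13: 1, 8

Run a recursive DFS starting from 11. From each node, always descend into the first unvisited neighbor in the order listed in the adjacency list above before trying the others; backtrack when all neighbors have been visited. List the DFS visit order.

11 → 6 → 9 → 5 → 7 → 8 → 1 → 2 → 3 → 10 → 12 → 0 → 4 → 13

Visit 11
11 → 6
6 → 9
9 → 5
5 → 7
7 → 8
8 → 1
1 → 2
2 → 3
3 → 10
10 → 12
10 → 0
0 → 4
1 → 13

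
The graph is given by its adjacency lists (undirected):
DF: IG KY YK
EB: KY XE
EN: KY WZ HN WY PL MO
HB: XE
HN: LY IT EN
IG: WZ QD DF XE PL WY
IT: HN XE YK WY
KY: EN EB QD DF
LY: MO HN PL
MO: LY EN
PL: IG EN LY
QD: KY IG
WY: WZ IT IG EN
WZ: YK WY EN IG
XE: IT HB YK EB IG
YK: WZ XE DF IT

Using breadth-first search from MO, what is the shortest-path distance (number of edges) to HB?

Level 0: MO
Level 1: EN, LY
Level 2: HN, KY, PL, WY, WZ
Level 3: DF, EB, IG, IT, QD, YK
Level 4: XE
Level 5: HB
HB first appears at level 5.

5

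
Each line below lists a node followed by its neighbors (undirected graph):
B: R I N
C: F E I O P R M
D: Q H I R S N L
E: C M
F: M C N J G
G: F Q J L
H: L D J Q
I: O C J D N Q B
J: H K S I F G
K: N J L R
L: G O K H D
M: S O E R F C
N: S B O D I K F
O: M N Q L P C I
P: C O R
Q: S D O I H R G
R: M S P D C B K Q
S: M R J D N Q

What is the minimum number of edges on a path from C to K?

2

Level 0: C
Level 1: E, F, I, M, O, P, R
Level 2: B, D, G, J, K, L, N, Q, S
Level 3: H
K first appears at level 2.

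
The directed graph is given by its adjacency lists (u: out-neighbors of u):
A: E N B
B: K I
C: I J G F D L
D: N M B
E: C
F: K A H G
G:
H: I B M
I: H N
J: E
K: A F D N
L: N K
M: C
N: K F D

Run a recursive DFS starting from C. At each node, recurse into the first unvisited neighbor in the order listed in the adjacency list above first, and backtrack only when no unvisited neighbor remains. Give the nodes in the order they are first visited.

Visit C
C → I
I → H
H → B
B → K
K → A
A → E
A → N
N → F
F → G
N → D
D → M
C → J
C → L

C -> I -> H -> B -> K -> A -> E -> N -> F -> G -> D -> M -> J -> L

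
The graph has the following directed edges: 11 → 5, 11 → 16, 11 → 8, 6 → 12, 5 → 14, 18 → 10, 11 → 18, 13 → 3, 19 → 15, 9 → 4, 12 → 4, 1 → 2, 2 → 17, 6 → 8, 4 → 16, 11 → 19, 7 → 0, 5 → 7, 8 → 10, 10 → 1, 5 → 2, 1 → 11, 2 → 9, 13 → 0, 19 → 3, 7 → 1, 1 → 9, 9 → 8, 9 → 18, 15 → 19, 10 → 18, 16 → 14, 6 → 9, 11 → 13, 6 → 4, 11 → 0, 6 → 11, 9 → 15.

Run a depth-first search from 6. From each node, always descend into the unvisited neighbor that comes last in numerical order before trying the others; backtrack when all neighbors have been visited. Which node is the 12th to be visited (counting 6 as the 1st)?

Visit 6
6 → 12
12 → 4
4 → 16
16 → 14
6 → 11
11 → 19
19 → 15
19 → 3
11 → 18
18 → 10
10 → 1
1 → 9
9 → 8
1 → 2
2 → 17
11 → 13
13 → 0
11 → 5
5 → 7

Visit order: 6, 12, 4, 16, 14, 11, 19, 15, 3, 18, 10, 1, 9, 8, 2, 17, 13, 0, 5, 7

1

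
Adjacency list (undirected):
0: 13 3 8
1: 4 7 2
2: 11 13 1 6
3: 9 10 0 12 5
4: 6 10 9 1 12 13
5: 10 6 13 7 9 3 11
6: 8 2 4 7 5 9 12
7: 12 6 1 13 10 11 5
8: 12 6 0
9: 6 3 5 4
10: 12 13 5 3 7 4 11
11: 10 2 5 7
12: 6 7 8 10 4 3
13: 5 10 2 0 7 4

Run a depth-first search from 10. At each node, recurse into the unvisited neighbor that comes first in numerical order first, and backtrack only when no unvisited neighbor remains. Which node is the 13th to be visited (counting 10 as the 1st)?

Visit 10
10 → 3
3 → 0
0 → 8
8 → 6
6 → 2
2 → 1
1 → 4
4 → 9
9 → 5
5 → 7
7 → 11
7 → 12
7 → 13

Visit order: 10, 3, 0, 8, 6, 2, 1, 4, 9, 5, 7, 11, 12, 13

12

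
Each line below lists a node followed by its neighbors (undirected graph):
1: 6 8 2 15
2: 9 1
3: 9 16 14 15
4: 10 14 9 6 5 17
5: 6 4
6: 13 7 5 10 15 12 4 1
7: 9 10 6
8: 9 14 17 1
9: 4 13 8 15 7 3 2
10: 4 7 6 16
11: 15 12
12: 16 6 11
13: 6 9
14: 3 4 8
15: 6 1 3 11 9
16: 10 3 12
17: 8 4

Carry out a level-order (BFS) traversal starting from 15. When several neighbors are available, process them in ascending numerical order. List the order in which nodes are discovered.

Visit 15; enqueue 1, 3, 6, 9, 11 → queue [1, 3, 6, 9, 11]
Visit 1; enqueue 2, 8 → queue [3, 6, 9, 11, 2, 8]
Visit 3; enqueue 14, 16 → queue [6, 9, 11, 2, 8, 14, 16]
Visit 6; enqueue 4, 5, 7, 10, 12, 13 → queue [9, 11, 2, 8, 14, 16, 4, 5, 7, 10, 12, 13]
Visit 9 → queue [11, 2, 8, 14, 16, 4, 5, 7, 10, 12, 13]
Visit 11 → queue [2, 8, 14, 16, 4, 5, 7, 10, 12, 13]
Visit 2 → queue [8, 14, 16, 4, 5, 7, 10, 12, 13]
Visit 8; enqueue 17 → queue [14, 16, 4, 5, 7, 10, 12, 13, 17]
Visit 14 → queue [16, 4, 5, 7, 10, 12, 13, 17]
Visit 16 → queue [4, 5, 7, 10, 12, 13, 17]
Visit 4 → queue [5, 7, 10, 12, 13, 17]
Visit 5 → queue [7, 10, 12, 13, 17]
Visit 7 → queue [10, 12, 13, 17]
Visit 10 → queue [12, 13, 17]
Visit 12 → queue [13, 17]
Visit 13 → queue [17]
Visit 17 → queue []

15 1 3 6 9 11 2 8 14 16 4 5 7 10 12 13 17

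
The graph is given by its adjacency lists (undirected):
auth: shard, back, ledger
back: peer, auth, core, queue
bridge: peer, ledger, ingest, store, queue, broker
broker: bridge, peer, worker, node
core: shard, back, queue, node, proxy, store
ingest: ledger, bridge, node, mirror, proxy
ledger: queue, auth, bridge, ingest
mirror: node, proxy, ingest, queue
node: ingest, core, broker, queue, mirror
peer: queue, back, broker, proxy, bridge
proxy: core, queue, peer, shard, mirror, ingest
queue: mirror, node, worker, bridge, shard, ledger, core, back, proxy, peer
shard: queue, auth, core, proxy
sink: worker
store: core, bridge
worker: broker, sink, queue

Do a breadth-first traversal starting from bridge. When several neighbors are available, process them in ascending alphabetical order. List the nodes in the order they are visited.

Visit bridge; enqueue broker, ingest, ledger, peer, queue, store → queue [broker, ingest, ledger, peer, queue, store]
Visit broker; enqueue node, worker → queue [ingest, ledger, peer, queue, store, node, worker]
Visit ingest; enqueue mirror, proxy → queue [ledger, peer, queue, store, node, worker, mirror, proxy]
Visit ledger; enqueue auth → queue [peer, queue, store, node, worker, mirror, proxy, auth]
Visit peer; enqueue back → queue [queue, store, node, worker, mirror, proxy, auth, back]
Visit queue; enqueue core, shard → queue [store, node, worker, mirror, proxy, auth, back, core, shard]
Visit store → queue [node, worker, mirror, proxy, auth, back, core, shard]
Visit node → queue [worker, mirror, proxy, auth, back, core, shard]
Visit worker; enqueue sink → queue [mirror, proxy, auth, back, core, shard, sink]
Visit mirror → queue [proxy, auth, back, core, shard, sink]
Visit proxy → queue [auth, back, core, shard, sink]
Visit auth → queue [back, core, shard, sink]
Visit back → queue [core, shard, sink]
Visit core → queue [shard, sink]
Visit shard → queue [sink]
Visit sink → queue []

bridge broker ingest ledger peer queue store node worker mirror proxy auth back core shard sink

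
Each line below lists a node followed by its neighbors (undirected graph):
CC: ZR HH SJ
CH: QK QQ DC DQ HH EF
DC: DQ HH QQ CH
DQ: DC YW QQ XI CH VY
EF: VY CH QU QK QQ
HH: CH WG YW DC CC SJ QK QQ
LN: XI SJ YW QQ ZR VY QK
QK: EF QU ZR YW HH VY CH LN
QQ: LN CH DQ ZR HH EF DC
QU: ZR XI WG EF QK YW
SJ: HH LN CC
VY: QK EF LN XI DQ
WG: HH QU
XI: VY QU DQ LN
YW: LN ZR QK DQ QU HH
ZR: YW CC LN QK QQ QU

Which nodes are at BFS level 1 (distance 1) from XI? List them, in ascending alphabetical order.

DQ, LN, QU, VY

Level 0: XI
Level 1: DQ, LN, QU, VY
Level 2: CH, DC, EF, QK, QQ, SJ, WG, YW, ZR
Level 3: CC, HH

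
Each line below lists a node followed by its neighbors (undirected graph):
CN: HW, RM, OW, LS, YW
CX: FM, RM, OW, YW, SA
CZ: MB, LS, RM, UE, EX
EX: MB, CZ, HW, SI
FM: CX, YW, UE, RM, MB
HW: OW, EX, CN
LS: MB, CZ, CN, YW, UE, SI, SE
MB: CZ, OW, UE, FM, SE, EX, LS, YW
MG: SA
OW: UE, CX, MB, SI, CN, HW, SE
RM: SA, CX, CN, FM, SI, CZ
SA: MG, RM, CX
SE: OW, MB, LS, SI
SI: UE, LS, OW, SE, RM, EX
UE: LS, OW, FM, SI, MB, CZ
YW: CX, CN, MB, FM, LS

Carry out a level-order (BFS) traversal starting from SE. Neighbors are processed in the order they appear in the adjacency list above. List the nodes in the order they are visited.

Visit SE; enqueue OW, MB, LS, SI → queue [OW, MB, LS, SI]
Visit OW; enqueue UE, CX, CN, HW → queue [MB, LS, SI, UE, CX, CN, HW]
Visit MB; enqueue CZ, FM, EX, YW → queue [LS, SI, UE, CX, CN, HW, CZ, FM, EX, YW]
Visit LS → queue [SI, UE, CX, CN, HW, CZ, FM, EX, YW]
Visit SI; enqueue RM → queue [UE, CX, CN, HW, CZ, FM, EX, YW, RM]
Visit UE → queue [CX, CN, HW, CZ, FM, EX, YW, RM]
Visit CX; enqueue SA → queue [CN, HW, CZ, FM, EX, YW, RM, SA]
Visit CN → queue [HW, CZ, FM, EX, YW, RM, SA]
Visit HW → queue [CZ, FM, EX, YW, RM, SA]
Visit CZ → queue [FM, EX, YW, RM, SA]
Visit FM → queue [EX, YW, RM, SA]
Visit EX → queue [YW, RM, SA]
Visit YW → queue [RM, SA]
Visit RM → queue [SA]
Visit SA; enqueue MG → queue [MG]
Visit MG → queue []

SE, OW, MB, LS, SI, UE, CX, CN, HW, CZ, FM, EX, YW, RM, SA, MG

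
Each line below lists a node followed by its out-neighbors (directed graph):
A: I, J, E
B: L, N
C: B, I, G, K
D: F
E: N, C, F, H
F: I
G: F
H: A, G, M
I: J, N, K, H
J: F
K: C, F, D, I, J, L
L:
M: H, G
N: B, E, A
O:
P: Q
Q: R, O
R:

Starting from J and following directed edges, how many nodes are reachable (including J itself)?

BFS from J visits: J, F, I, H, K, N, A, G, M, C, D, L, B, E
Reachable nodes: 14 of 18 total.

14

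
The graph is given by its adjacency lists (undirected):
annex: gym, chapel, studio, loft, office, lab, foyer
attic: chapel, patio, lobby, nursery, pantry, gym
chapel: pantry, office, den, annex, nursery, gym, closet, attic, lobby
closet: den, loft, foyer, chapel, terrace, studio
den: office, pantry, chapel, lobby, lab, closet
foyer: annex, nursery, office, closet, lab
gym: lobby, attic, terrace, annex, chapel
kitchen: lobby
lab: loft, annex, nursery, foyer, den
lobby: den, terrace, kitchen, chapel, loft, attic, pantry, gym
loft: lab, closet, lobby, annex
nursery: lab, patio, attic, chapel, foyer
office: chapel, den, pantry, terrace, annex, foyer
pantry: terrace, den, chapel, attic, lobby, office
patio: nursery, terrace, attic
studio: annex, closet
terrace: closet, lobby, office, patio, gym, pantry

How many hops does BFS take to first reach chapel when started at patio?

Level 0: patio
Level 1: attic, nursery, terrace
Level 2: chapel, closet, foyer, gym, lab, lobby, office, pantry
Level 3: annex, den, kitchen, loft, studio
chapel first appears at level 2.

2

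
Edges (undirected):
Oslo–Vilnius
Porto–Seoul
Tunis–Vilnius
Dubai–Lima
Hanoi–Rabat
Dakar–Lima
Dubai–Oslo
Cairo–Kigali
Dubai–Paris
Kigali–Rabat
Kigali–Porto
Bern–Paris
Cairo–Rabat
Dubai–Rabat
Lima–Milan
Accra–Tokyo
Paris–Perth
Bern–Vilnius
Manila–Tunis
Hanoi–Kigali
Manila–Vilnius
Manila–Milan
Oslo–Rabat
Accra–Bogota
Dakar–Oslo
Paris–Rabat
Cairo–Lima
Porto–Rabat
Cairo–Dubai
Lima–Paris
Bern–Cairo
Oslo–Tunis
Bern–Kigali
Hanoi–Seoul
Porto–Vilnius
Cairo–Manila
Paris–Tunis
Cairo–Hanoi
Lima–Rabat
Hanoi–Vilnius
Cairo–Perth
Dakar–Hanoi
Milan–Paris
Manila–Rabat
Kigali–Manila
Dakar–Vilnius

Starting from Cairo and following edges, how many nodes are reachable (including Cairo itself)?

BFS from Cairo visits: Cairo, Rabat, Perth, Manila, Lima, Kigali, Hanoi, Dubai, Bern, Porto, Paris, Oslo, Vilnius, Tunis, Milan, Dakar, Seoul
Reachable nodes: 17 of 20 total.

17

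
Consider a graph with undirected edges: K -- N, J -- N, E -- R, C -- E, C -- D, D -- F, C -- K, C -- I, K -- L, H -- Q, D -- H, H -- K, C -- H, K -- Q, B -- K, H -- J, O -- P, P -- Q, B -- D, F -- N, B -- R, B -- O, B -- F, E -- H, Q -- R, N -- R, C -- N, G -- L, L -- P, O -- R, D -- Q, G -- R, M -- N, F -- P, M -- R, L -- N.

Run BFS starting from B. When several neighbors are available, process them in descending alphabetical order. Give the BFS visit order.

B → R → O → K → F → D → Q → N → M → G → E → P → L → H → C → J → I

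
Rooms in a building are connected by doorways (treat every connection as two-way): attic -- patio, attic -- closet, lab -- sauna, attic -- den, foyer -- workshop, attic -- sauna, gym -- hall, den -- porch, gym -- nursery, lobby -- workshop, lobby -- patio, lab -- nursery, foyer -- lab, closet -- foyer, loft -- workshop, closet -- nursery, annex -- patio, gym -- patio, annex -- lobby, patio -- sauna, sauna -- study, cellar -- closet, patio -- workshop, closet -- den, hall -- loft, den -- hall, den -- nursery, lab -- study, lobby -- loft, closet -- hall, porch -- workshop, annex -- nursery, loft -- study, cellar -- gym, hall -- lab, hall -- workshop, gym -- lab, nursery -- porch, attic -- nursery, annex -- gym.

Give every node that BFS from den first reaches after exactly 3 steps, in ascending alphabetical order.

Level 0: den
Level 1: attic, closet, hall, nursery, porch
Level 2: annex, cellar, foyer, gym, lab, loft, patio, sauna, workshop
Level 3: lobby, study

lobby, study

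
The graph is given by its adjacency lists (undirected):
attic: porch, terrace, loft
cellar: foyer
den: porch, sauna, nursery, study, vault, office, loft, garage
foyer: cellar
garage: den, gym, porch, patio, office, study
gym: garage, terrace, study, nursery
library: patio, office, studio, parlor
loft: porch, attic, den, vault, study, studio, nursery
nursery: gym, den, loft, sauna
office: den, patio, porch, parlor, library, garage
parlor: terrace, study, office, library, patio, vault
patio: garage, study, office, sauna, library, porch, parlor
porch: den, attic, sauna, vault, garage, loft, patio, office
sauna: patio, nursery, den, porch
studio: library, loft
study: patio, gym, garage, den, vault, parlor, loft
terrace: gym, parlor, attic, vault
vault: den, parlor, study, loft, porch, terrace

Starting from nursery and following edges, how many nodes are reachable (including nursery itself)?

BFS from nursery visits: nursery, gym, den, loft, sauna, garage, terrace, study, porch, vault, office, attic, studio, patio, parlor, library
Reachable nodes: 16 of 18 total.

16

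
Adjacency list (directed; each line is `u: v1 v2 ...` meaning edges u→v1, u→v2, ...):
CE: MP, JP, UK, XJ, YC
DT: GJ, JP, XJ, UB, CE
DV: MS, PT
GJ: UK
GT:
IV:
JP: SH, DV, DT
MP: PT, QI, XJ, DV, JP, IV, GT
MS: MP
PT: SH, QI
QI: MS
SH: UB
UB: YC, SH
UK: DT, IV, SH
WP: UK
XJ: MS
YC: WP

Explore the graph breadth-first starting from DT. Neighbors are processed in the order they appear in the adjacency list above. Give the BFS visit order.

DT → GJ → JP → XJ → UB → CE → UK → SH → DV → MS → YC → MP → IV → PT → WP → QI → GT

Visit DT; enqueue GJ, JP, XJ, UB, CE → queue [GJ, JP, XJ, UB, CE]
Visit GJ; enqueue UK → queue [JP, XJ, UB, CE, UK]
Visit JP; enqueue SH, DV → queue [XJ, UB, CE, UK, SH, DV]
Visit XJ; enqueue MS → queue [UB, CE, UK, SH, DV, MS]
Visit UB; enqueue YC → queue [CE, UK, SH, DV, MS, YC]
Visit CE; enqueue MP → queue [UK, SH, DV, MS, YC, MP]
Visit UK; enqueue IV → queue [SH, DV, MS, YC, MP, IV]
Visit SH → queue [DV, MS, YC, MP, IV]
Visit DV; enqueue PT → queue [MS, YC, MP, IV, PT]
Visit MS → queue [YC, MP, IV, PT]
Visit YC; enqueue WP → queue [MP, IV, PT, WP]
Visit MP; enqueue QI, GT → queue [IV, PT, WP, QI, GT]
Visit IV → queue [PT, WP, QI, GT]
Visit PT → queue [WP, QI, GT]
Visit WP → queue [QI, GT]
Visit QI → queue [GT]
Visit GT → queue []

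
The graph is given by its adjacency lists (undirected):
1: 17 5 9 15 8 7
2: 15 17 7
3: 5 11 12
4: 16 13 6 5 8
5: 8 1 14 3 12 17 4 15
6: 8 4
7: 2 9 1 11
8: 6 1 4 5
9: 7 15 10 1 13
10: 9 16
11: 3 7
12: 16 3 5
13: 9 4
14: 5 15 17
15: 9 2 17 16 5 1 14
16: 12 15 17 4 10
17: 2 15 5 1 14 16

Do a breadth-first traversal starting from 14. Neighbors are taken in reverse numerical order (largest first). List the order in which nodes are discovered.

14, 17, 15, 5, 16, 2, 1, 9, 12, 8, 4, 3, 10, 7, 13, 6, 11

Visit 14; enqueue 17, 15, 5 → queue [17, 15, 5]
Visit 17; enqueue 16, 2, 1 → queue [15, 5, 16, 2, 1]
Visit 15; enqueue 9 → queue [5, 16, 2, 1, 9]
Visit 5; enqueue 12, 8, 4, 3 → queue [16, 2, 1, 9, 12, 8, 4, 3]
Visit 16; enqueue 10 → queue [2, 1, 9, 12, 8, 4, 3, 10]
Visit 2; enqueue 7 → queue [1, 9, 12, 8, 4, 3, 10, 7]
Visit 1 → queue [9, 12, 8, 4, 3, 10, 7]
Visit 9; enqueue 13 → queue [12, 8, 4, 3, 10, 7, 13]
Visit 12 → queue [8, 4, 3, 10, 7, 13]
Visit 8; enqueue 6 → queue [4, 3, 10, 7, 13, 6]
Visit 4 → queue [3, 10, 7, 13, 6]
Visit 3; enqueue 11 → queue [10, 7, 13, 6, 11]
Visit 10 → queue [7, 13, 6, 11]
Visit 7 → queue [13, 6, 11]
Visit 13 → queue [6, 11]
Visit 6 → queue [11]
Visit 11 → queue []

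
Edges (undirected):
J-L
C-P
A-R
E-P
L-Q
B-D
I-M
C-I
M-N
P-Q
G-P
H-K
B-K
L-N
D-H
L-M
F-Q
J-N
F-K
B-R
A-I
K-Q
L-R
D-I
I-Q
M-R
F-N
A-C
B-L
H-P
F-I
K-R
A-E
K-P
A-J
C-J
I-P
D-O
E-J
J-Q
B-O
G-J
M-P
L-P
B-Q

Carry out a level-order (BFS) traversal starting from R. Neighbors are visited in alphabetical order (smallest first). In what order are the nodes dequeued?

R → A → B → K → L → M → C → E → I → J → D → O → Q → F → H → P → N → G

Visit R; enqueue A, B, K, L, M → queue [A, B, K, L, M]
Visit A; enqueue C, E, I, J → queue [B, K, L, M, C, E, I, J]
Visit B; enqueue D, O, Q → queue [K, L, M, C, E, I, J, D, O, Q]
Visit K; enqueue F, H, P → queue [L, M, C, E, I, J, D, O, Q, F, H, P]
Visit L; enqueue N → queue [M, C, E, I, J, D, O, Q, F, H, P, N]
Visit M → queue [C, E, I, J, D, O, Q, F, H, P, N]
Visit C → queue [E, I, J, D, O, Q, F, H, P, N]
Visit E → queue [I, J, D, O, Q, F, H, P, N]
Visit I → queue [J, D, O, Q, F, H, P, N]
Visit J; enqueue G → queue [D, O, Q, F, H, P, N, G]
Visit D → queue [O, Q, F, H, P, N, G]
Visit O → queue [Q, F, H, P, N, G]
Visit Q → queue [F, H, P, N, G]
Visit F → queue [H, P, N, G]
Visit H → queue [P, N, G]
Visit P → queue [N, G]
Visit N → queue [G]
Visit G → queue []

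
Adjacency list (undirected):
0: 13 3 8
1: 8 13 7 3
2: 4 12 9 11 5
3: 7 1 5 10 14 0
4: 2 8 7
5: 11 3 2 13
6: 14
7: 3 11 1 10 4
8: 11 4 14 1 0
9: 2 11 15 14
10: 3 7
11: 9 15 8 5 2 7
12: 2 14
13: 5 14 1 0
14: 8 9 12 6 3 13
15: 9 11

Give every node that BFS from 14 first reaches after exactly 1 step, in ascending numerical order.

Level 0: 14
Level 1: 3, 6, 8, 9, 12, 13
Level 2: 0, 1, 2, 4, 5, 7, 10, 11, 15

3, 6, 8, 9, 12, 13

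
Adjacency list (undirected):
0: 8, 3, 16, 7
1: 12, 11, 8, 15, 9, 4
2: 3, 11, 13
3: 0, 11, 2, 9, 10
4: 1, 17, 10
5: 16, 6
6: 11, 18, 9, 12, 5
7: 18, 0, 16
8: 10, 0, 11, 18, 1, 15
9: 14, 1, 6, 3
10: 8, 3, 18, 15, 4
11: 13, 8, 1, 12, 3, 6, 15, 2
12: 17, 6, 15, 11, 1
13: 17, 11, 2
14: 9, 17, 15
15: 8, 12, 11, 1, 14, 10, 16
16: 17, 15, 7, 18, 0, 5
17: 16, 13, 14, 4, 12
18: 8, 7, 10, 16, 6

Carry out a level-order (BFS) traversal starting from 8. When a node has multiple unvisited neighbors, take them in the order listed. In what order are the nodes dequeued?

Visit 8; enqueue 10, 0, 11, 18, 1, 15 → queue [10, 0, 11, 18, 1, 15]
Visit 10; enqueue 3, 4 → queue [0, 11, 18, 1, 15, 3, 4]
Visit 0; enqueue 16, 7 → queue [11, 18, 1, 15, 3, 4, 16, 7]
Visit 11; enqueue 13, 12, 6, 2 → queue [18, 1, 15, 3, 4, 16, 7, 13, 12, 6, 2]
Visit 18 → queue [1, 15, 3, 4, 16, 7, 13, 12, 6, 2]
Visit 1; enqueue 9 → queue [15, 3, 4, 16, 7, 13, 12, 6, 2, 9]
Visit 15; enqueue 14 → queue [3, 4, 16, 7, 13, 12, 6, 2, 9, 14]
Visit 3 → queue [4, 16, 7, 13, 12, 6, 2, 9, 14]
Visit 4; enqueue 17 → queue [16, 7, 13, 12, 6, 2, 9, 14, 17]
Visit 16; enqueue 5 → queue [7, 13, 12, 6, 2, 9, 14, 17, 5]
Visit 7 → queue [13, 12, 6, 2, 9, 14, 17, 5]
Visit 13 → queue [12, 6, 2, 9, 14, 17, 5]
Visit 12 → queue [6, 2, 9, 14, 17, 5]
Visit 6 → queue [2, 9, 14, 17, 5]
Visit 2 → queue [9, 14, 17, 5]
Visit 9 → queue [14, 17, 5]
Visit 14 → queue [17, 5]
Visit 17 → queue [5]
Visit 5 → queue []

8 → 10 → 0 → 11 → 18 → 1 → 15 → 3 → 4 → 16 → 7 → 13 → 12 → 6 → 2 → 9 → 14 → 17 → 5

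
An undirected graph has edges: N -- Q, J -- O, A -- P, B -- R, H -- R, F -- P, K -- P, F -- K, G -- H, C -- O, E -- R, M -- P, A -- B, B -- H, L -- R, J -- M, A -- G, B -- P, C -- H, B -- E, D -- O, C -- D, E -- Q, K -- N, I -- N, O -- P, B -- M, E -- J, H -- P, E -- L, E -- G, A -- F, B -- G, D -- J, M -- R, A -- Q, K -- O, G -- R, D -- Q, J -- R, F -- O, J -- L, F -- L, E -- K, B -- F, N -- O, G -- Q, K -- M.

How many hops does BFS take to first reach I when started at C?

3

Level 0: C
Level 1: D, H, O
Level 2: B, F, G, J, K, N, P, Q, R
Level 3: A, E, I, L, M
I first appears at level 3.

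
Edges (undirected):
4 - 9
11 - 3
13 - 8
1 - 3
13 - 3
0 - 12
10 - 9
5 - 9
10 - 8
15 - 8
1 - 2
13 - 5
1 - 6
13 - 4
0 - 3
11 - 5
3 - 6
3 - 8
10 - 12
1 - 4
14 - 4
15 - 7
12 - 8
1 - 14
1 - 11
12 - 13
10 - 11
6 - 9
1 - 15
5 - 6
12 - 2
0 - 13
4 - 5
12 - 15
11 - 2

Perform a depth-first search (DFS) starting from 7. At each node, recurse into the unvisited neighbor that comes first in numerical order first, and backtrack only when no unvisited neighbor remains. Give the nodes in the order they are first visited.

7, 15, 1, 2, 11, 3, 0, 12, 8, 10, 9, 4, 5, 6, 13, 14

Visit 7
7 → 15
15 → 1
1 → 2
2 → 11
11 → 3
3 → 0
0 → 12
12 → 8
8 → 10
10 → 9
9 → 4
4 → 5
5 → 6
5 → 13
4 → 14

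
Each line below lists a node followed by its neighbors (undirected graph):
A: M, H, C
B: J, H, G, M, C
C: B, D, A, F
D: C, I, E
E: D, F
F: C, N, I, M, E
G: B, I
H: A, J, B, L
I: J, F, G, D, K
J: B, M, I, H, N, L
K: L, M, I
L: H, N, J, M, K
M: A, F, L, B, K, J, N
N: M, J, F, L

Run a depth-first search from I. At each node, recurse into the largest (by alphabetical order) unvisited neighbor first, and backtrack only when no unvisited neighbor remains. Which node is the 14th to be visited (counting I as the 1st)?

A

Visit I
I → K
K → M
M → N
N → L
L → J
J → H
H → B
B → G
B → C
C → F
F → E
E → D
C → A

Visit order: I, K, M, N, L, J, H, B, G, C, F, E, D, A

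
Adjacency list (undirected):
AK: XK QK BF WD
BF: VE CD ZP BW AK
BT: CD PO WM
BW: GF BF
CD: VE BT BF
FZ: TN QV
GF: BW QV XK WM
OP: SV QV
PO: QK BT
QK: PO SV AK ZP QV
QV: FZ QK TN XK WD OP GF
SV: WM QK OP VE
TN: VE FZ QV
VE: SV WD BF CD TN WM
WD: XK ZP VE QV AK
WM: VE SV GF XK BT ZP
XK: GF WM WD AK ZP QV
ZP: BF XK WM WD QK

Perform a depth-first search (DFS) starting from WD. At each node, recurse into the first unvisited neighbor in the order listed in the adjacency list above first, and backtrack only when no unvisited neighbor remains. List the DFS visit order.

WD XK GF BW BF VE SV WM BT CD PO QK AK ZP QV FZ TN OP

Visit WD
WD → XK
XK → GF
GF → BW
BW → BF
BF → VE
VE → SV
SV → WM
WM → BT
BT → CD
BT → PO
PO → QK
QK → AK
QK → ZP
QK → QV
QV → FZ
FZ → TN
QV → OP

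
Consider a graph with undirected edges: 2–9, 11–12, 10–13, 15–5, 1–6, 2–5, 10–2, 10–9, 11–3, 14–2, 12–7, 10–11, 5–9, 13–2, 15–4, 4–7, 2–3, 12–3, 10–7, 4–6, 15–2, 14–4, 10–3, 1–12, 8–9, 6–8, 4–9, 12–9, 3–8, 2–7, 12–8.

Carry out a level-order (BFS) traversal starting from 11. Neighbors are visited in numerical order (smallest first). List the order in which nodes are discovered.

Visit 11; enqueue 3, 10, 12 → queue [3, 10, 12]
Visit 3; enqueue 2, 8 → queue [10, 12, 2, 8]
Visit 10; enqueue 7, 9, 13 → queue [12, 2, 8, 7, 9, 13]
Visit 12; enqueue 1 → queue [2, 8, 7, 9, 13, 1]
Visit 2; enqueue 5, 14, 15 → queue [8, 7, 9, 13, 1, 5, 14, 15]
Visit 8; enqueue 6 → queue [7, 9, 13, 1, 5, 14, 15, 6]
Visit 7; enqueue 4 → queue [9, 13, 1, 5, 14, 15, 6, 4]
Visit 9 → queue [13, 1, 5, 14, 15, 6, 4]
Visit 13 → queue [1, 5, 14, 15, 6, 4]
Visit 1 → queue [5, 14, 15, 6, 4]
Visit 5 → queue [14, 15, 6, 4]
Visit 14 → queue [15, 6, 4]
Visit 15 → queue [6, 4]
Visit 6 → queue [4]
Visit 4 → queue []

11 → 3 → 10 → 12 → 2 → 8 → 7 → 9 → 13 → 1 → 5 → 14 → 15 → 6 → 4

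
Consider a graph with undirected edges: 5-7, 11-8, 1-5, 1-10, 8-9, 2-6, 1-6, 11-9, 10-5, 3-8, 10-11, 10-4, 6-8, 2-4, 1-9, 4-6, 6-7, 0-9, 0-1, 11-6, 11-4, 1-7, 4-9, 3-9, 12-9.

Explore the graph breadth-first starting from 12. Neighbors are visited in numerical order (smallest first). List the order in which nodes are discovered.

12 → 9 → 0 → 1 → 3 → 4 → 8 → 11 → 5 → 6 → 7 → 10 → 2

Visit 12; enqueue 9 → queue [9]
Visit 9; enqueue 0, 1, 3, 4, 8, 11 → queue [0, 1, 3, 4, 8, 11]
Visit 0 → queue [1, 3, 4, 8, 11]
Visit 1; enqueue 5, 6, 7, 10 → queue [3, 4, 8, 11, 5, 6, 7, 10]
Visit 3 → queue [4, 8, 11, 5, 6, 7, 10]
Visit 4; enqueue 2 → queue [8, 11, 5, 6, 7, 10, 2]
Visit 8 → queue [11, 5, 6, 7, 10, 2]
Visit 11 → queue [5, 6, 7, 10, 2]
Visit 5 → queue [6, 7, 10, 2]
Visit 6 → queue [7, 10, 2]
Visit 7 → queue [10, 2]
Visit 10 → queue [2]
Visit 2 → queue []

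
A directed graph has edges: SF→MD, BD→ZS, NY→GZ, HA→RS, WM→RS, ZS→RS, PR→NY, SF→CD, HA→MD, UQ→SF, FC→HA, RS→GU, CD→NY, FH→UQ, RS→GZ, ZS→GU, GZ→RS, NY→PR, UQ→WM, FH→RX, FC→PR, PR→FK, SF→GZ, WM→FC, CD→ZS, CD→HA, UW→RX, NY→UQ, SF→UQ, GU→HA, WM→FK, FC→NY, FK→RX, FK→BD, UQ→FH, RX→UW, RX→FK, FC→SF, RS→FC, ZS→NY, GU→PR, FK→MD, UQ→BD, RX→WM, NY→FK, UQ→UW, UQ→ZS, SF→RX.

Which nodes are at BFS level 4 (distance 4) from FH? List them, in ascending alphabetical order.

Level 0: FH
Level 1: RX, UQ
Level 2: BD, FK, SF, UW, WM, ZS
Level 3: CD, FC, GU, GZ, MD, NY, RS
Level 4: HA, PR

HA, PR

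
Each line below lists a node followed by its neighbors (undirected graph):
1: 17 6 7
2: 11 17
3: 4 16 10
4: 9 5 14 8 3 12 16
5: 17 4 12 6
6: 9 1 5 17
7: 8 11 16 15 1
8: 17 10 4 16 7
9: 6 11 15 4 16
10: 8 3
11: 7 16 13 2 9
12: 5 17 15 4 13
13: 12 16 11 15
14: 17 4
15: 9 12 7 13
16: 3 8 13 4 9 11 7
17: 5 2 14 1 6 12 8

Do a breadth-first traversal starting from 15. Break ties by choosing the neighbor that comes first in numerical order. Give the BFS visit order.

15, 7, 9, 12, 13, 1, 8, 11, 16, 4, 6, 5, 17, 10, 2, 3, 14

Visit 15; enqueue 7, 9, 12, 13 → queue [7, 9, 12, 13]
Visit 7; enqueue 1, 8, 11, 16 → queue [9, 12, 13, 1, 8, 11, 16]
Visit 9; enqueue 4, 6 → queue [12, 13, 1, 8, 11, 16, 4, 6]
Visit 12; enqueue 5, 17 → queue [13, 1, 8, 11, 16, 4, 6, 5, 17]
Visit 13 → queue [1, 8, 11, 16, 4, 6, 5, 17]
Visit 1 → queue [8, 11, 16, 4, 6, 5, 17]
Visit 8; enqueue 10 → queue [11, 16, 4, 6, 5, 17, 10]
Visit 11; enqueue 2 → queue [16, 4, 6, 5, 17, 10, 2]
Visit 16; enqueue 3 → queue [4, 6, 5, 17, 10, 2, 3]
Visit 4; enqueue 14 → queue [6, 5, 17, 10, 2, 3, 14]
Visit 6 → queue [5, 17, 10, 2, 3, 14]
Visit 5 → queue [17, 10, 2, 3, 14]
Visit 17 → queue [10, 2, 3, 14]
Visit 10 → queue [2, 3, 14]
Visit 2 → queue [3, 14]
Visit 3 → queue [14]
Visit 14 → queue []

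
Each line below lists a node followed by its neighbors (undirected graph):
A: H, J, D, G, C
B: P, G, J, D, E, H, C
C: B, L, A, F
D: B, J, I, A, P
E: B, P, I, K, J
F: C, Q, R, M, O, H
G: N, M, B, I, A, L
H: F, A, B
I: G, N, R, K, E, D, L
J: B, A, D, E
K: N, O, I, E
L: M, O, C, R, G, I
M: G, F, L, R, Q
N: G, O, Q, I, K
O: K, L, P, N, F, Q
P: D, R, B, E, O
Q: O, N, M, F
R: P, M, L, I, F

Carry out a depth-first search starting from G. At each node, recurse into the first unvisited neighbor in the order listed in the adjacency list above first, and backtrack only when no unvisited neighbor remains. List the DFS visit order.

Visit G
G → N
N → O
O → K
K → I
I → R
R → P
P → D
D → B
B → J
J → A
A → H
H → F
F → C
C → L
L → M
M → Q
J → E

G N O K I R P D B J A H F C L M Q E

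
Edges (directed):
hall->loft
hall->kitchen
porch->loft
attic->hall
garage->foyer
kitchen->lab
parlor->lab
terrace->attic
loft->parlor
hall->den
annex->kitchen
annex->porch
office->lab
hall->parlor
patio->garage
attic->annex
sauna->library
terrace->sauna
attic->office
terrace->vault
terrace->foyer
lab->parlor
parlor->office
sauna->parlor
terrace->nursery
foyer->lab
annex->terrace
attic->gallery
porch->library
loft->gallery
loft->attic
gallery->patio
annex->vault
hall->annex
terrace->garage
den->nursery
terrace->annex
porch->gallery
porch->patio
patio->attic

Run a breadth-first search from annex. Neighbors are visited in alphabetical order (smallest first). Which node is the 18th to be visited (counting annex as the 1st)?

office

Visit annex; enqueue kitchen, porch, terrace, vault → queue [kitchen, porch, terrace, vault]
Visit kitchen; enqueue lab → queue [porch, terrace, vault, lab]
Visit porch; enqueue gallery, library, loft, patio → queue [terrace, vault, lab, gallery, library, loft, patio]
Visit terrace; enqueue attic, foyer, garage, nursery, sauna → queue [vault, lab, gallery, library, loft, patio, attic, foyer, garage, nursery, sauna]
Visit vault → queue [lab, gallery, library, loft, patio, attic, foyer, garage, nursery, sauna]
Visit lab; enqueue parlor → queue [gallery, library, loft, patio, attic, foyer, garage, nursery, sauna, parlor]
Visit gallery → queue [library, loft, patio, attic, foyer, garage, nursery, sauna, parlor]
Visit library → queue [loft, patio, attic, foyer, garage, nursery, sauna, parlor]
Visit loft → queue [patio, attic, foyer, garage, nursery, sauna, parlor]
Visit patio → queue [attic, foyer, garage, nursery, sauna, parlor]
Visit attic; enqueue hall, office → queue [foyer, garage, nursery, sauna, parlor, hall, office]
Visit foyer → queue [garage, nursery, sauna, parlor, hall, office]
Visit garage → queue [nursery, sauna, parlor, hall, office]
Visit nursery → queue [sauna, parlor, hall, office]
Visit sauna → queue [parlor, hall, office]
Visit parlor → queue [hall, office]
Visit hall; enqueue den → queue [office, den]
Visit office → queue [den]
Visit den → queue []

Visit order: annex, kitchen, porch, terrace, vault, lab, gallery, library, loft, patio, attic, foyer, garage, nursery, sauna, parlor, hall, office, den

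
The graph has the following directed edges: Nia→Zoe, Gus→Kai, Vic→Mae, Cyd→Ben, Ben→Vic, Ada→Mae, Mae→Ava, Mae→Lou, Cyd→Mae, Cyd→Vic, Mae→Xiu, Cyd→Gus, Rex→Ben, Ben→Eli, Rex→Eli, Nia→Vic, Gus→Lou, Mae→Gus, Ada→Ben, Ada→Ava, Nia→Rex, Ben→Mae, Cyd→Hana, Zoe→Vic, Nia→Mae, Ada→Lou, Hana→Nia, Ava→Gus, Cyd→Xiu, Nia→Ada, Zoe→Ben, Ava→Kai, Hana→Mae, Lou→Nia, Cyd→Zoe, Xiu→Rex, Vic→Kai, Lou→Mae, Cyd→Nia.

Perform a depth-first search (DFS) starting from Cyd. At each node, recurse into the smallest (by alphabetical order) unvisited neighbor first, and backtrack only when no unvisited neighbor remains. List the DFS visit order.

Visit Cyd
Cyd → Ben
Ben → Eli
Ben → Mae
Mae → Ava
Ava → Gus
Gus → Kai
Gus → Lou
Lou → Nia
Nia → Ada
Nia → Rex
Nia → Vic
Nia → Zoe
Mae → Xiu
Cyd → Hana

Cyd, Ben, Eli, Mae, Ava, Gus, Kai, Lou, Nia, Ada, Rex, Vic, Zoe, Xiu, Hana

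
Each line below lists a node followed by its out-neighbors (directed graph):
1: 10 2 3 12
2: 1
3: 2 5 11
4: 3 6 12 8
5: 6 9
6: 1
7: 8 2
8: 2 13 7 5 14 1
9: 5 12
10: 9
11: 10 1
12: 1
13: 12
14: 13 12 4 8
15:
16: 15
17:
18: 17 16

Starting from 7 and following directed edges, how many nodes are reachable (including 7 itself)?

14

BFS from 7 visits: 7, 2, 8, 1, 5, 13, 14, 3, 10, 12, 6, 9, 4, 11
Reachable nodes: 14 of 18 total.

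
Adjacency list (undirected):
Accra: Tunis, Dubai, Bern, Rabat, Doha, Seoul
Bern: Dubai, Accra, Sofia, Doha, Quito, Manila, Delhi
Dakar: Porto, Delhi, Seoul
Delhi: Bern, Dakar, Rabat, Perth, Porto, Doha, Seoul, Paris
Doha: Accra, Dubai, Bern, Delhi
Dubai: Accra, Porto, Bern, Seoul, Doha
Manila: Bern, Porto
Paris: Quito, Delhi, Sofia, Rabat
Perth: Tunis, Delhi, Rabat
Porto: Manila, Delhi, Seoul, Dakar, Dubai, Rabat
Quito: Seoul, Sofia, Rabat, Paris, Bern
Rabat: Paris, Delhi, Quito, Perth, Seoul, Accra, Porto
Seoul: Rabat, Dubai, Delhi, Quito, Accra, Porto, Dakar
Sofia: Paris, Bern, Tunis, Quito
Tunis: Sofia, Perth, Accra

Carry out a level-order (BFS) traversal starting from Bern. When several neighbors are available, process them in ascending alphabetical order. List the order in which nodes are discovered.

Bern -> Accra -> Delhi -> Doha -> Dubai -> Manila -> Quito -> Sofia -> Rabat -> Seoul -> Tunis -> Dakar -> Paris -> Perth -> Porto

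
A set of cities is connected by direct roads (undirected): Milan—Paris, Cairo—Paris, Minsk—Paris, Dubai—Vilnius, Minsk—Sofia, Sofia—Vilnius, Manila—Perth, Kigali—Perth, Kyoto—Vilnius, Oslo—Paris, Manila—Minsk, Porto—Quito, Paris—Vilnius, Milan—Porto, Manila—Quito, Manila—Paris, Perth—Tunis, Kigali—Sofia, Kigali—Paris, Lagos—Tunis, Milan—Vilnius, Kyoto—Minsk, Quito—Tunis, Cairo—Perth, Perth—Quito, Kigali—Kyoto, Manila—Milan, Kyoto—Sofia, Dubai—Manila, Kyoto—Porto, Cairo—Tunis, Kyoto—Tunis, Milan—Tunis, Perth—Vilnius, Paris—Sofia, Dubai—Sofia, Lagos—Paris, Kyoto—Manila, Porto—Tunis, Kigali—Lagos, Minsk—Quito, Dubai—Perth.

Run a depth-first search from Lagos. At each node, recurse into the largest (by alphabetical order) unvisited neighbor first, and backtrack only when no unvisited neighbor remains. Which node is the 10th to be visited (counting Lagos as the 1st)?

Visit Lagos
Lagos → Tunis
Tunis → Quito
Quito → Porto
Porto → Milan
Milan → Vilnius
Vilnius → Sofia
Sofia → Paris
Paris → Oslo
Paris → Minsk
Minsk → Manila
Manila → Perth
Perth → Kigali
Kigali → Kyoto
Perth → Dubai
Perth → Cairo

Visit order: Lagos, Tunis, Quito, Porto, Milan, Vilnius, Sofia, Paris, Oslo, Minsk, Manila, Perth, Kigali, Kyoto, Dubai, Cairo

Minsk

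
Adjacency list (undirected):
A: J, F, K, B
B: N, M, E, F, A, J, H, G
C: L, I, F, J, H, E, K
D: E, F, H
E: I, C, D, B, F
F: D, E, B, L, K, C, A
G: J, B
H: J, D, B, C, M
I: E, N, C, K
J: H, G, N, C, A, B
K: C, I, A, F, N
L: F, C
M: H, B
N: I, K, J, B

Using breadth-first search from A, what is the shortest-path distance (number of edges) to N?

2

Level 0: A
Level 1: B, F, J, K
Level 2: C, D, E, G, H, I, L, M, N
N first appears at level 2.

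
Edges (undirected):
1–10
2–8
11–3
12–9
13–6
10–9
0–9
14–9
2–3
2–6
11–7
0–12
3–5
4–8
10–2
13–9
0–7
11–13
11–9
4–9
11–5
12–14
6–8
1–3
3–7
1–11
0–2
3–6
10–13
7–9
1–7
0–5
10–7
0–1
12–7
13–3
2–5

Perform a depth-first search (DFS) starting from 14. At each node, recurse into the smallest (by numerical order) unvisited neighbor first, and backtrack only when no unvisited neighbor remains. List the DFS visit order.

Visit 14
14 → 9
9 → 0
0 → 1
1 → 3
3 → 2
2 → 5
5 → 11
11 → 7
7 → 10
10 → 13
13 → 6
6 → 8
8 → 4
7 → 12

14, 9, 0, 1, 3, 2, 5, 11, 7, 10, 13, 6, 8, 4, 12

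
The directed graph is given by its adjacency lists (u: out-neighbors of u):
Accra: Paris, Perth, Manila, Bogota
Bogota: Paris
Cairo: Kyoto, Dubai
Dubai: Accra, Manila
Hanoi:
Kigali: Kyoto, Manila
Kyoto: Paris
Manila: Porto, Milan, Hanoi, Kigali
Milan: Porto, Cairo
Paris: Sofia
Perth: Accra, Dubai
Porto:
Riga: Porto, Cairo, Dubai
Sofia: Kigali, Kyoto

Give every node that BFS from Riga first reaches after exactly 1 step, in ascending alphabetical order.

Cairo, Dubai, Porto

Level 0: Riga
Level 1: Cairo, Dubai, Porto
Level 2: Accra, Kyoto, Manila
Level 3: Bogota, Hanoi, Kigali, Milan, Paris, Perth
Level 4: Sofia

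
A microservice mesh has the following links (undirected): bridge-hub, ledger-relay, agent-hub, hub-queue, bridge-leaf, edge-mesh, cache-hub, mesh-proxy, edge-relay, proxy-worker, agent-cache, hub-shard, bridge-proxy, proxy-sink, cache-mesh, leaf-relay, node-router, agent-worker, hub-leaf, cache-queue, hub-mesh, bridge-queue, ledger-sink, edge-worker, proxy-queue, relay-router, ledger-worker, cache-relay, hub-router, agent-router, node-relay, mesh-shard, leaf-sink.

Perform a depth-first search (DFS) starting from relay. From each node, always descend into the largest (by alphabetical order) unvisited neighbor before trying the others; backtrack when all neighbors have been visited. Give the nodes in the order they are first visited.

relay → router → node → hub → shard → mesh → proxy → worker → ledger → sink → leaf → bridge → queue → cache → agent → edge

Visit relay
relay → router
router → node
router → hub
hub → shard
shard → mesh
mesh → proxy
proxy → worker
worker → ledger
ledger → sink
sink → leaf
leaf → bridge
bridge → queue
queue → cache
cache → agent
worker → edge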